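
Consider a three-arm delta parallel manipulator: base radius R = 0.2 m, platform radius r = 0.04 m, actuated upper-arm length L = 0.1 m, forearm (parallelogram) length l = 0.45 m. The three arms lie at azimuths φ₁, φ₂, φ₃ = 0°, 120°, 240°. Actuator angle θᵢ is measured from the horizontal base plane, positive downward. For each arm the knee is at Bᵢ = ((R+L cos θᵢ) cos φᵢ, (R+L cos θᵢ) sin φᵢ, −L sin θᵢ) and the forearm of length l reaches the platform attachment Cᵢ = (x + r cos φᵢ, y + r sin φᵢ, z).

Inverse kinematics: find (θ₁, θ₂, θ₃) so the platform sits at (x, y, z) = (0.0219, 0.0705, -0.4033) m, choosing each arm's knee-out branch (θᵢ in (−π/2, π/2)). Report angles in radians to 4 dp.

θ₁ = 0.2617, θ₂ = 0.0877, θ₃ = 0.7856

rotate P by −φ1: (0.0219, 0.0705, -0.4033)
  A=0.1381, B=-0.4033, C=(l²−L²−A²−y'²−z²)/(2L)=0.0290
  γ=atan2(-0.4033,0.1381)=-1.2409;  ψ=arccos(0.0681)=1.5026;  θ1=γ+ψ≈0.2617
φ2=120.0° → target in arm frame (0.0501, -0.0542)
  e−x'=0.1099;  (l²−L²−(e−x')²−y'²−z²)/2L = 0.0742
  γ=atan2(-0.4033,0.1099)=-1.3048;  ψ=arccos(0.1774)=1.3924;  θ2=γ+ψ≈0.0877
φ3=240.0° → target in arm frame (-0.0720, -0.0163)
  A cos θ + B sin θ = C:  0.2320·cos θ + -0.4033·sin θ = -0.1212
  γ=atan2(-0.4033,0.2320)=-1.0488;  ψ=arccos(-0.2605)=1.8344;  θ3=γ+ψ≈0.7856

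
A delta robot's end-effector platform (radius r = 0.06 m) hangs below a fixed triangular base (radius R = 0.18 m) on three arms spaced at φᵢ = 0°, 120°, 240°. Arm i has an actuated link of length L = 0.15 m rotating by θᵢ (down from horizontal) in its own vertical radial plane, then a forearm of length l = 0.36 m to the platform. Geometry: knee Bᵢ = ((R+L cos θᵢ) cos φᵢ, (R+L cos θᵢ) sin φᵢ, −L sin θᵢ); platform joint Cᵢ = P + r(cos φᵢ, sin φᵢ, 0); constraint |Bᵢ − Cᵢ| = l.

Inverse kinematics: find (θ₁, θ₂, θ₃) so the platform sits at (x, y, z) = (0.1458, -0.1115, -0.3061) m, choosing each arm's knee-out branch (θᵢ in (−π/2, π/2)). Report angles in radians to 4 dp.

θ₁ = -0.0874, θ₂ = 1.3963, θ₃ = 0.6110

arm 1 (φ=0.0°): x'=0.1458, y'=-0.1115
  e−x'=-0.0258;  (l²−L²−(e−x')²−y'²−z²)/2L = 0.0010
  θ1 = atan2(B,A) + arccos(C/0.3072) = -0.0874
φ2=120.0° → target in arm frame (-0.1695, -0.0705)
  A=0.2895, B=-0.3061, C=(l²−L²−A²−y'²−z²)/(2L)=-0.2512
  θ2 = atan2(B,A) + arccos(C/0.4213) = 1.3963
rotate P by −φ3: (0.0237, 0.1820, -0.3061)
  A cos θ + B sin θ = C:  0.0963·cos θ + -0.3061·sin θ = -0.0967
  θ3 = atan2(B,A) + arccos(C/0.3209) = 0.6110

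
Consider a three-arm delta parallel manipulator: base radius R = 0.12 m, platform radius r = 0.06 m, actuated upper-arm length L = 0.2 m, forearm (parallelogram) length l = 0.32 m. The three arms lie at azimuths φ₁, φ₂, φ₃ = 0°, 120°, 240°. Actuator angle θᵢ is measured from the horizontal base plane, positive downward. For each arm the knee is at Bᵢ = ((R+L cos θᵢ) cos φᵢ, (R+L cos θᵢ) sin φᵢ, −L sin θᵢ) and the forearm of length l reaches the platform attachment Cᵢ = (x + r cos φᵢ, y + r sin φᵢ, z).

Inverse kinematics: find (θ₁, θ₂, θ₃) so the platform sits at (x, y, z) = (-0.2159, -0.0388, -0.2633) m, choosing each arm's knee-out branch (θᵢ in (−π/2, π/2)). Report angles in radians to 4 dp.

θ₁ = 1.3962, θ₂ = 0.4365, θ₃ = 0.0871

arm 1 (φ=0.0°): x'=-0.2159, y'=-0.0388
  e−x'=0.2759;  (l²−L²−(e−x')²−y'²−z²)/2L = -0.2114
  √(A²+B²)=0.3814;  θ1 = -0.7620+2.1583 ≈ 1.3962
rotate P by −φ2: (0.0743, 0.2064, -0.2633)
  A cos θ + B sin θ = C:  -0.0143·cos θ + -0.2633·sin θ = -0.1243
  γ=atan2(-0.2633,-0.0143)=-1.6252;  ψ=arccos(-0.4714)=2.0617;  θ2=γ+ψ≈0.4365
arm 3 (φ=240.0°): x'=0.1416, y'=-0.1676
  e−x'=-0.0816;  (l²−L²−(e−x')²−y'²−z²)/2L = -0.1041
  θ3 = atan2(B,A) + arccos(C/0.2756) = 0.0871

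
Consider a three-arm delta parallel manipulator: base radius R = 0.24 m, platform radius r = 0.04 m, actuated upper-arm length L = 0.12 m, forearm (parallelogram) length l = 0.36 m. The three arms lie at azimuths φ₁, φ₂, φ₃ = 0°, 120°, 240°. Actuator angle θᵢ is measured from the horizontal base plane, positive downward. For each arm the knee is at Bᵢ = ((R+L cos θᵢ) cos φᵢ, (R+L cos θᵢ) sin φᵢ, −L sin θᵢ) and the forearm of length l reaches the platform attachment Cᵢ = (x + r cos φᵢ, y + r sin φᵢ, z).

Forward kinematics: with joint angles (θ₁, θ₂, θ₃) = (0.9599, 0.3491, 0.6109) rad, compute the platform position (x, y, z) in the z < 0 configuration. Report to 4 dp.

(-0.0452, 0.0192, -0.2732)

φ1=0.0°: virtual centre (0.2688, 0.0000, -0.0983), radius l
arm 2 at φ=120.0°: ρ2 = 0.3128;  S2 = (-0.1564, 0.2709, -0.0410)
φ3=240.0°: virtual centre (-0.1491, -0.2583, -0.0688), radius l
subtract pairs → two planes through P
linear system: -0.8504x+0.5417y = 0.0176−0.1145z; -0.8360x+-0.5167y = 0.0118−0.0589z
Cramer: x(z) = -0.0173+0.1021z;  y(z) = 0.0052-0.0511z
quadratic in z: (1.0130)z²+(0.1376)z+(-0.0380)=0, √Δ=0.4159 → z ∈ {-0.2732, 0.1374}; z = -0.2732 (taking z<0)
x = -0.0452, y = 0.0192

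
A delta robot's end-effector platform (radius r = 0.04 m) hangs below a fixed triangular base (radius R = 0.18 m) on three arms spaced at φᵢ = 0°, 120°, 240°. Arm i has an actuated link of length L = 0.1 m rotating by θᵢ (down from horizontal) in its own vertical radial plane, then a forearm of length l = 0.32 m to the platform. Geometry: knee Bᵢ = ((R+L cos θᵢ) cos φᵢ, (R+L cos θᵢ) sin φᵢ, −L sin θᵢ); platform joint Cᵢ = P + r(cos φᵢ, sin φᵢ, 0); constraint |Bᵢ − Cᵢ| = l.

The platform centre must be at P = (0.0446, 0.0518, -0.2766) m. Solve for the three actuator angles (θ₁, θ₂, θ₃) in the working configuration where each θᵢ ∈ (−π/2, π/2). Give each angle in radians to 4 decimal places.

arm 1 (φ=0.0°): x'=0.0446, y'=0.0518
  A cos θ + B sin θ = C:  0.0954·cos θ + -0.2766·sin θ = 0.0205
  √(A²+B²)=0.2926;  θ1 = -1.2387+1.5005 ≈ 0.2619
arm 2 (φ=120.0°): x'=0.0226, y'=-0.0645
  A=0.1174, B=-0.2766, C=(l²−L²−A²−y'²−z²)/(2L)=-0.0103
  √(A²+B²)=0.3005;  θ2 = -1.1693+1.6051 ≈ 0.4359
φ3=240.0° → target in arm frame (-0.0672, 0.0127)
  e−x'=0.2072;  (l²−L²−(e−x')²−y'²−z²)/2L = -0.1359
  θ3 = atan2(B,A) + arccos(C/0.3456) = 1.0471

θ₁ = 0.2619, θ₂ = 0.4359, θ₃ = 1.0471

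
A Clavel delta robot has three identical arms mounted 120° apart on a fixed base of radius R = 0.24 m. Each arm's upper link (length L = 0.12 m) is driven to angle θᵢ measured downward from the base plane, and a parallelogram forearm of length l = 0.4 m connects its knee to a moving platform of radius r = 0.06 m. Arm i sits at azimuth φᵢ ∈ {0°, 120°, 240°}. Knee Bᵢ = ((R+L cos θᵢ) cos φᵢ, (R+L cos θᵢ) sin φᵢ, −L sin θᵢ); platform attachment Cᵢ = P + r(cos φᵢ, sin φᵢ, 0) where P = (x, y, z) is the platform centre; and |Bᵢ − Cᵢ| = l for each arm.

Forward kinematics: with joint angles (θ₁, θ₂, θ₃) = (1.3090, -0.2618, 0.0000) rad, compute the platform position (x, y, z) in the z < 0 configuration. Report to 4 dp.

φ1=0.0°: virtual centre (0.2111, 0.0000, -0.1159), radius l
φ2=120.0°: virtual centre (-0.1480, 0.2563, 0.0311), radius l
O3 = (0.3000·cos240.0°, 0.3000·sin240.0°, 0.0000) = (-0.1500, -0.2598, 0.0000)
eliminate P² terms by subtracting sphere 1 from 2 and 3
linear system: -0.7180x+0.5125y = 0.0305−0.2939z; -0.7221x+-0.5196y = 0.0320−0.2318z
Cramer: x(z) = -0.0434+0.3654z;  y(z) = -0.0013-0.0616z
into |P−O₁|² = l²: 1.1373z² + 0.0460z + -0.0818 = 0;  Δ = 0.3742;  z = -0.2892 or 0.2487 → z<0 root = -0.2892
x = -0.1491, y = 0.0166

(-0.1491, 0.0166, -0.2892)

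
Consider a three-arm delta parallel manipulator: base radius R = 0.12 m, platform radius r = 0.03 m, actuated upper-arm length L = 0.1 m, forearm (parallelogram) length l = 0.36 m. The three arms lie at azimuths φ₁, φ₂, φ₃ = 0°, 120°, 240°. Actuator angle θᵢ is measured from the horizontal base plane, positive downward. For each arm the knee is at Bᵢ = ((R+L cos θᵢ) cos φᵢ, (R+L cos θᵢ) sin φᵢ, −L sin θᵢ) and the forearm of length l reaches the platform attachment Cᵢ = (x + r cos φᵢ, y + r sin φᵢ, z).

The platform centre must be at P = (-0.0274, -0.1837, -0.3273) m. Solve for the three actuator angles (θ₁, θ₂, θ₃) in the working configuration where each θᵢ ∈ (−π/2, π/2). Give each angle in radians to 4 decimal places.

θ₁ = 0.8727, θ₂ = 1.3963, θ₃ = -0.2623

arm 1 (φ=0.0°): x'=-0.0274, y'=-0.1837
  A=0.1174, B=-0.3273, C=(l²−L²−A²−y'²−z²)/(2L)=-0.1753
  θ1 = atan2(B,A) + arccos(C/0.3477) = 0.8727
φ2=120.0° → target in arm frame (-0.1454, 0.1156)
  A cos θ + B sin θ = C:  0.2354·cos θ + -0.3273·sin θ = -0.2815
  θ2 = atan2(B,A) + arccos(C/0.4032) = 1.3963
rotate P by −φ3: (0.1728, 0.0681, -0.3273)
  A=-0.0828, B=-0.3273, C=(l²−L²−A²−y'²−z²)/(2L)=0.0049
  √(A²+B²)=0.3376;  θ3 = -1.8185+1.5563 ≈ -0.2623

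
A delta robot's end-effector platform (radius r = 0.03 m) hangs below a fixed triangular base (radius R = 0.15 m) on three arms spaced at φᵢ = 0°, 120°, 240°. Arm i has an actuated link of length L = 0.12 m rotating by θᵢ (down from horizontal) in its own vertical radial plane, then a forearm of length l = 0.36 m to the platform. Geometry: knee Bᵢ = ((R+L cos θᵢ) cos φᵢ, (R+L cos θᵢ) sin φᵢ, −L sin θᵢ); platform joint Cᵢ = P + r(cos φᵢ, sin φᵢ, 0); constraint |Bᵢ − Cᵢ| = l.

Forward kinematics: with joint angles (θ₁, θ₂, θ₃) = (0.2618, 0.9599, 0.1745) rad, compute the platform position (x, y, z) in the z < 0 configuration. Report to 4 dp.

φ1=0.0°: virtual centre (0.2359, 0.0000, -0.0311), radius l
φ2=120.0°: virtual centre (-0.0944, 0.1635, -0.0983), radius l
arm 3 at φ=240.0°: ρ3 = 0.2382;  centre 3 = (-0.1191, -0.2063, -0.0208)
|centre ₂|²−|centre ₁|² = -0.0113;  |centre ₃|²−|centre ₁|² = 0.0005
linear system: -0.6607x+0.3271y = -0.0113−-0.1345z; -0.7100x+-0.4125y = 0.0005−0.0204z
Cramer: x(z) = 0.0089-0.0967z;  y(z) = -0.0166+0.2159z
sphere 1 gives Az²+Bz+C=0 with A=1.0560, B=0.0988, C=-0.0768;  B²−4AC=0.3342;  roots -0.3205, 0.2269;  negative root z = -0.3205
x = 0.0399, y = -0.0858

(0.0399, -0.0858, -0.3205)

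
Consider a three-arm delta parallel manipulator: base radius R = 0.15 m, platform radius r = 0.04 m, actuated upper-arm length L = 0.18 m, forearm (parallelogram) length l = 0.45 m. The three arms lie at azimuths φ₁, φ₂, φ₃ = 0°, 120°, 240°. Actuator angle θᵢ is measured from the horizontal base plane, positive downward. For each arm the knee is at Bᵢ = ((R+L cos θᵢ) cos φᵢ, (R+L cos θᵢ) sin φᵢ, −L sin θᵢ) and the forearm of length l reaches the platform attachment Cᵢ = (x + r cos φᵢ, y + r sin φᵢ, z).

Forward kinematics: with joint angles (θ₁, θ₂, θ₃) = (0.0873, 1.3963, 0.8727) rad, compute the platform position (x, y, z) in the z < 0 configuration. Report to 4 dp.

(0.2065, -0.1116, -0.4437)

φ1=0.0°: virtual centre (0.2893, 0.0000, -0.0157), radius l
φ2=120.0°: virtual centre (-0.0706, 0.1223, -0.1773), radius l
φ3=240.0°: virtual centre (-0.1128, -0.1955, -0.1379), radius l
eliminate P² terms by subtracting sphere 1 from 2 and 3
plane₁₂: -0.7199x+0.2447y+-0.3231z = -0.0326
det = 0.4782;  x = 0.0338+-0.3892z,  y = -0.0337+0.1756z
quadratic in z: (1.1823)z²+(0.2184)z+(-0.1358)=0, √Δ=0.8307 → z ∈ {-0.4437, 0.2589}; z = -0.4437 (taking z<0)
x = 0.2065, y = -0.1116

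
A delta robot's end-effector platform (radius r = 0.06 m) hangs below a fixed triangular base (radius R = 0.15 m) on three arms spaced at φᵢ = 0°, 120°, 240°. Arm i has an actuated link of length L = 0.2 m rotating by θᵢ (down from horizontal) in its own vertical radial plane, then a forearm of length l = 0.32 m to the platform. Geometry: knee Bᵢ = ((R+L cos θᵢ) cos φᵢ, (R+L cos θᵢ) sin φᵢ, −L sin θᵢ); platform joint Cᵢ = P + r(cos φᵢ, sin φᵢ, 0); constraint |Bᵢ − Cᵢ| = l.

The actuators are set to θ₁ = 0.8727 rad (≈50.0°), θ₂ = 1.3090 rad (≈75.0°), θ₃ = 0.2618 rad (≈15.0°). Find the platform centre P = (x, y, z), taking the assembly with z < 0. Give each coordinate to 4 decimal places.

centre 1 = (0.2186·cos0.0°, 0.2186·sin0.0°, -0.1532) = (0.2186, 0.0000, -0.1532)
φ2=120.0°: virtual centre (-0.0709, 0.1228, -0.1932), radius l
centre 3 = (0.2832·cos240.0°, 0.2832·sin240.0°, -0.0518) = (-0.1416, -0.2452, -0.0518)
subtract pairs → two planes through P
plane₁₂: -0.5789x+0.2455y+-0.0799z = -0.0138
Cramer: x(z) = 0.0085+0.0230z;  y(z) = -0.0362+0.3799z
quadratic in z: (1.1448)z²+(0.2692)z+(-0.0335)=0, √Δ=0.4753 → z ∈ {-0.3252, 0.0900}; z = -0.3252 (taking z<0)
x = 0.0010, y = -0.1597

(0.0010, -0.1597, -0.3252)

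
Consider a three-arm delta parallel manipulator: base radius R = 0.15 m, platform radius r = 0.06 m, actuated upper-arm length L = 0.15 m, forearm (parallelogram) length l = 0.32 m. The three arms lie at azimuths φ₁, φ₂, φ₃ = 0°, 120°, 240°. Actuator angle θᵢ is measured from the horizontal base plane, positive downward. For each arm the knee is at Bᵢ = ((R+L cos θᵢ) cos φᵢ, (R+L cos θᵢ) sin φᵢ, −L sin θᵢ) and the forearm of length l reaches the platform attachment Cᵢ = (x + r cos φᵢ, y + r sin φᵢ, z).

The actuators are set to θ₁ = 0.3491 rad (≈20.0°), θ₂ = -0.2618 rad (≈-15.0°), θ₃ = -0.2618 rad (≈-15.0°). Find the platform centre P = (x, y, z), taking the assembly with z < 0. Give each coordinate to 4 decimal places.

φ1=0.0°: virtual centre (0.2310, 0.0000, -0.0513), radius l
φ2=120.0°: virtual centre (-0.1174, 0.2034, 0.0388), radius l
φ3=240.0°: virtual centre (-0.1174, -0.2034, 0.0388), radius l
eliminate P² terms by subtracting sphere 1 from 2 and 3
[-0.6968 0.4068 0.1803]·P = 0.0007;  [-0.6968 -0.4068 0.1803]·P = 0.0007
Cramer: x(z) = -0.0010+0.2587z;  y(z) = 0.0000-0.0000z
into |P−S₁|² = l²: 1.0669z² + -0.0174z + -0.0460 = 0;  Δ = 0.1964;  z = -0.1995 or 0.2159 → z<0 root = -0.1995
x = -0.0526, y = 0.0000

(-0.0526, 0.0000, -0.1995)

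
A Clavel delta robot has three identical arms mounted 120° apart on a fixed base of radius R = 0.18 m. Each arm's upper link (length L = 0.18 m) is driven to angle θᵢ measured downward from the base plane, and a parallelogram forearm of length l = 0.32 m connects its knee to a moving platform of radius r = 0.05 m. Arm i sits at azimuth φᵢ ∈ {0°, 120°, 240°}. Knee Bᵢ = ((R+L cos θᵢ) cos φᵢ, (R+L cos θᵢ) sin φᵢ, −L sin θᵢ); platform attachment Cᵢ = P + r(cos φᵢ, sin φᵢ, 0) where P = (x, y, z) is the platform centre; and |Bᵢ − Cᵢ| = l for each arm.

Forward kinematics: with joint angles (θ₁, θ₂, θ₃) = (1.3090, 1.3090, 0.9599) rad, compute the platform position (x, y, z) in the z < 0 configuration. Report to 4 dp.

(-0.0285, -0.0493, -0.4145)

arm 1 at φ=0.0°: ρ1 = 0.1766;  S1 = (0.1766, 0.0000, -0.1739)
S2 = (0.1766·cos120.0°, 0.1766·sin120.0°, -0.1739) = (-0.0883, 0.1529, -0.1739)
S3 = (0.2332·cos240.0°, 0.2332·sin240.0°, -0.1474) = (-0.1166, -0.2020, -0.1474)
subtract pairs → two planes through P
plane₁₂: -0.5298x+0.3059y+0.0000z = 0.0000
det = 0.3934;  x = -0.0115+0.0411z,  y = -0.0198+0.0712z
quadratic in z: (1.0068)z²+(0.3295)z+(-0.0364)=0, √Δ=0.5052 → z ∈ {-0.4145, 0.0873}; z = -0.4145 (taking z<0)
x = -0.0285, y = -0.0493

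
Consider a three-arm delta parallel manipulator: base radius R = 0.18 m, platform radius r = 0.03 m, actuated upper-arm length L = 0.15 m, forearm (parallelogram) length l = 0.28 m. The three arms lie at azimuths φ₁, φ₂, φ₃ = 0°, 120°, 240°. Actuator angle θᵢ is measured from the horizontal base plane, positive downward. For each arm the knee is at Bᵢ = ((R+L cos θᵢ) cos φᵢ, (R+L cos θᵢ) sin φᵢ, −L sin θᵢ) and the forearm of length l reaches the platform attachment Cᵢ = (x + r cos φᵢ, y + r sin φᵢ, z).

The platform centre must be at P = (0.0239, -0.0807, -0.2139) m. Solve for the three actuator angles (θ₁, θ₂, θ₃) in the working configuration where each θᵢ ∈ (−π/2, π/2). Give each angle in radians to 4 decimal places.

θ₁ = 0.6981, θ₂ = 1.3091, θ₃ = 0.4359

arm 1 (φ=0.0°): x'=0.0239, y'=-0.0807
  A=0.1261, B=-0.2139, C=(l²−L²−A²−y'²−z²)/(2L)=-0.0409
  θ1 = atan2(B,A) + arccos(C/0.2483) = 0.6981
φ2=120.0° → target in arm frame (-0.0818, 0.0197)
  A=0.2318, B=-0.2139, C=(l²−L²−A²−y'²−z²)/(2L)=-0.1466
  γ=atan2(-0.2139,0.2318)=-0.7452;  ψ=arccos(-0.4648)=2.0542;  θ2=γ+ψ≈1.3091
arm 3 (φ=240.0°): x'=0.0579, y'=0.0610
  e−x'=0.0921;  (l²−L²−(e−x')²−y'²−z²)/2L = -0.0069
  θ3 = atan2(B,A) + arccos(C/0.2329) = 0.4359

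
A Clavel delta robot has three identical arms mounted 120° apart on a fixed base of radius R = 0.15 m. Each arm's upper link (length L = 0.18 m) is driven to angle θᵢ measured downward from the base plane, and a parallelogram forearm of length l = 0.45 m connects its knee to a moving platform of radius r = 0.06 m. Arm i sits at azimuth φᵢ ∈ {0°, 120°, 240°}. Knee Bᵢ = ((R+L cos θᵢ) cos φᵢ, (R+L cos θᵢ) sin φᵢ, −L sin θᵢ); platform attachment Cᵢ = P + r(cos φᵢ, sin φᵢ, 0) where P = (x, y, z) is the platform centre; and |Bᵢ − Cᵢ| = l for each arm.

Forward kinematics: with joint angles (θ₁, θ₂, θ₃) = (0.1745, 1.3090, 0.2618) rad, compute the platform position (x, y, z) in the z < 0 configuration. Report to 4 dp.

arm 1 at φ=0.0°: e+L cos θ1 = 0.2673;  O1 = (0.2673, 0.0000, -0.0313)
arm 2 at φ=120.0°: e+L cos θ2 = 0.1366;  O2 = (-0.0683, 0.1183, -0.1739)
φ3=240.0°: virtual centre (-0.1319, -0.2285, -0.0466), radius l
eliminate P² terms by subtracting sphere 1 from 2 and 3
linear system: -0.6711x+0.2366y = -0.0235−-0.2852z; -0.7984x+-0.4570y = -0.0006−-0.0307z
Cramer: x(z) = 0.0220-0.2777z;  y(z) = -0.0371+0.4180z
sphere 1 gives Az²+Bz+C=0 with A=1.2518, B=0.1677, C=-0.1400;  B²−4AC=0.7291;  roots -0.4081, 0.2741;  negative root z = -0.4081
x = 0.1353, y = -0.2076

(0.1353, -0.2076, -0.4081)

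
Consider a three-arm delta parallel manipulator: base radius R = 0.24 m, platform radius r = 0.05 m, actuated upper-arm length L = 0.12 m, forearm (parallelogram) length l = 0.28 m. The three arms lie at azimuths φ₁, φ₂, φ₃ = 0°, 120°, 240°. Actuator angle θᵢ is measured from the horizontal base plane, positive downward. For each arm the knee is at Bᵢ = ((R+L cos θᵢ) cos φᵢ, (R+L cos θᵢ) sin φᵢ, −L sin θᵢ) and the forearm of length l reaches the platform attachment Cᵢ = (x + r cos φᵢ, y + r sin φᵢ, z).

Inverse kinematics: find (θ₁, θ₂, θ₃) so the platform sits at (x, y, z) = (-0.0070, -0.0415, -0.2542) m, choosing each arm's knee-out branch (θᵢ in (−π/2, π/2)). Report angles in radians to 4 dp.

θ₁ = 1.2216, θ₂ = 1.3963, θ₃ = 0.8726

φ1=0.0° → target in arm frame (-0.0070, -0.0415)
  A=0.1970, B=-0.2542, C=(l²−L²−A²−y'²−z²)/(2L)=-0.1715
  √(A²+B²)=0.3216;  θ1 = -0.9115+2.1331 ≈ 1.2216
rotate P by −φ2: (-0.0324, 0.0268, -0.2542)
  A cos θ + B sin θ = C:  0.2224·cos θ + -0.2542·sin θ = -0.2117
  γ=atan2(-0.2542,0.2224)=-0.8519;  ψ=arccos(-0.6268)=2.2483;  θ2=γ+ψ≈1.3963
rotate P by −φ3: (0.0394, 0.0147, -0.2542)
  e−x'=0.1506;  (l²−L²−(e−x')²−y'²−z²)/2L = -0.0979
  √(A²+B²)=0.2954;  θ3 = -1.0361+1.9086 ≈ 0.8726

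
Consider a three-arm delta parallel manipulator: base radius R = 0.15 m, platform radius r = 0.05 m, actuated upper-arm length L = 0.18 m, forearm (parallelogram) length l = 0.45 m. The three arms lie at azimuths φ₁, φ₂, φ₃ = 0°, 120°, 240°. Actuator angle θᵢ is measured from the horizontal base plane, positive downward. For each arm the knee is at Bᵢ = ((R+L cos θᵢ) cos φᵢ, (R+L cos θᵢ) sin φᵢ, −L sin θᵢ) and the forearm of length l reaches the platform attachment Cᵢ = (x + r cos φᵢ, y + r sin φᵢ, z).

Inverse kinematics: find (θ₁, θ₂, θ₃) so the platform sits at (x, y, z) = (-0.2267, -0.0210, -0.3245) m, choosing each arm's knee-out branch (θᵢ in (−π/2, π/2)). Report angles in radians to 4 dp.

rotate P by −φ1: (-0.2267, -0.0210, -0.3245)
  A=0.3267, B=-0.3245, C=(l²−L²−A²−y'²−z²)/(2L)=-0.1177
  θ1 = atan2(B,A) + arccos(C/0.4605) = 1.0473
rotate P by −φ2: (0.0952, 0.2068, -0.3245)
  e−x'=0.0048;  (l²−L²−(e−x')²−y'²−z²)/2L = 0.0611
  γ=atan2(-0.3245,0.0048)=-1.5559;  ψ=arccos(0.1883)=1.3814;  θ2=γ+ψ≈-0.1745
φ3=240.0° → target in arm frame (0.1315, -0.1858)
  A=-0.0315, B=-0.3245, C=(l²−L²−A²−y'²−z²)/(2L)=0.0813
  θ3 = atan2(B,A) + arccos(C/0.3260) = -0.3490

θ₁ = 1.0473, θ₂ = -0.1745, θ₃ = -0.3490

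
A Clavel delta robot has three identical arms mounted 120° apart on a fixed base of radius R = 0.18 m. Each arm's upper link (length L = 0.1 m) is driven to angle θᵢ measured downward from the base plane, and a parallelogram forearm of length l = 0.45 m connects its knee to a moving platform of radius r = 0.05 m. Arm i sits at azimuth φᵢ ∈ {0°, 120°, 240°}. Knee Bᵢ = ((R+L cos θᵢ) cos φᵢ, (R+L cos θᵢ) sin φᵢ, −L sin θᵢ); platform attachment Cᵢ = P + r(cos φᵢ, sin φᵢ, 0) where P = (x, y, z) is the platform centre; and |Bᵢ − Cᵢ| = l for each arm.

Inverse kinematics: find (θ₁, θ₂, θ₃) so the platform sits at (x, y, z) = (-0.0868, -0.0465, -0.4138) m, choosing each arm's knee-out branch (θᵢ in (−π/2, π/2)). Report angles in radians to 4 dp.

θ₁ = 0.7858, θ₂ = 0.3497, θ₃ = -0.0871

φ1=0.0° → target in arm frame (-0.0868, -0.0465)
  e−x'=0.2168;  (l²−L²−(e−x')²−y'²−z²)/2L = -0.1395
  √(A²+B²)=0.4672;  θ1 = -1.0882+1.8740 ≈ 0.7858
φ2=120.0° → target in arm frame (0.0031, 0.0984)
  A cos θ + B sin θ = C:  0.1269·cos θ + -0.4138·sin θ = -0.0226
  θ2 = atan2(B,A) + arccos(C/0.4328) = 0.3497
rotate P by −φ3: (0.0837, -0.0519, -0.4138)
  A=0.0463, B=-0.4138, C=(l²−L²−A²−y'²−z²)/(2L)=0.0821
  √(A²+B²)=0.4164;  θ3 = -1.4593+1.3722 ≈ -0.0871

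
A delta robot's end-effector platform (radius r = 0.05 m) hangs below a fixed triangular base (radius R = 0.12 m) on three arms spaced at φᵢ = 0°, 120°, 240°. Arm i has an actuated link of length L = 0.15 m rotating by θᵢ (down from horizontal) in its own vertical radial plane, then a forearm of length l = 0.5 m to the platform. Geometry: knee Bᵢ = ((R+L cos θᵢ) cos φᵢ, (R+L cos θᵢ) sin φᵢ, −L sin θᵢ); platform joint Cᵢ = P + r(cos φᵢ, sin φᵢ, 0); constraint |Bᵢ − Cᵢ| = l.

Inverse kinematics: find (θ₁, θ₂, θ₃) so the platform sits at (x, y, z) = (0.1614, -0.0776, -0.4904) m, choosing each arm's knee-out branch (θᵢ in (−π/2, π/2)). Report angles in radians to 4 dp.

arm 1 (φ=0.0°): x'=0.1614, y'=-0.0776
  A cos θ + B sin θ = C:  -0.0914·cos θ + -0.4904·sin θ = -0.0912
  γ=atan2(-0.4904,-0.0914)=-1.7551;  ψ=arccos(-0.1829)=1.7547;  θ1=γ+ψ≈-0.0004
φ2=120.0° → target in arm frame (-0.1479, -0.1010)
  A cos θ + B sin θ = C:  0.2179·cos θ + -0.4904·sin θ = -0.2356
  √(A²+B²)=0.5366;  θ2 = -1.1527+2.0253 ≈ 0.8726
rotate P by −φ3: (-0.0135, 0.1786, -0.4904)
  A cos θ + B sin θ = C:  0.0835·cos θ + -0.4904·sin θ = -0.1728
  θ3 = atan2(B,A) + arccos(C/0.4975) = 0.5235

θ₁ = -0.0004, θ₂ = 0.8726, θ₃ = 0.5235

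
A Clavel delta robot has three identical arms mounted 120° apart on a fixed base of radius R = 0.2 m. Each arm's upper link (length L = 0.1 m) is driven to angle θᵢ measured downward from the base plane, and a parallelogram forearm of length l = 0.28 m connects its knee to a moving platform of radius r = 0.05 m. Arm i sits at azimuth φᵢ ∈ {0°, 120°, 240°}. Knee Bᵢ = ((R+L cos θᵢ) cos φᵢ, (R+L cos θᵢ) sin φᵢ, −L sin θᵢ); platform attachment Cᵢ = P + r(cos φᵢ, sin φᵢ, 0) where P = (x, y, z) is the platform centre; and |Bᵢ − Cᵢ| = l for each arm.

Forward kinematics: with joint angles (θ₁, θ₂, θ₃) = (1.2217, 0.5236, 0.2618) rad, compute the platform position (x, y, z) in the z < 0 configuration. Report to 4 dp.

(-0.0676, -0.0152, -0.2155)

arm 1 at φ=0.0°: (R−r)+L cos θ1 = 0.1842;  O1 = (0.1842, 0.0000, -0.0940)
arm 2 at φ=120.0°: (R−r)+L cos θ2 = 0.2366;  O2 = (-0.1183, 0.2049, -0.0500)
O3 = (0.2466·cos240.0°, 0.2466·sin240.0°, -0.0259) = (-0.1233, -0.2136, -0.0259)
subtract pairs → two planes through P
[-0.6050 0.4098 0.0879]·P = 0.0157;  [-0.6150 -0.4271 0.1362]·P = 0.0187
det = 0.5104;  x = -0.0282+0.1829z,  y = -0.0032+0.0555z
quadratic in z: (1.0365)z²+(0.1099)z+(-0.0245)=0, √Δ=0.3368 → z ∈ {-0.2155, 0.1095}; z = -0.2155 (taking z<0)
x = -0.0676, y = -0.0152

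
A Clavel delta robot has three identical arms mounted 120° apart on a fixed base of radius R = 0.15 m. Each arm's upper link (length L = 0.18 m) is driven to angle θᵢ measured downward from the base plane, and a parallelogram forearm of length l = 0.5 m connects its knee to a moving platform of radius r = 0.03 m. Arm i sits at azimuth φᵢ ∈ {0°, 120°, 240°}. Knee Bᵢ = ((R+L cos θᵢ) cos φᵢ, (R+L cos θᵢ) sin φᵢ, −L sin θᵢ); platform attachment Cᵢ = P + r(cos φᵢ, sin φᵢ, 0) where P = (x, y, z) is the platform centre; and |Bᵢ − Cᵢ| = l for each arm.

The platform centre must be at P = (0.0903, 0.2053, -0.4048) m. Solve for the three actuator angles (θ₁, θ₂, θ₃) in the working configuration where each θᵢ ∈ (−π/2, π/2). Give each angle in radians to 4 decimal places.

θ₁ = -0.0001, θ₂ = -0.1749, θ₃ = 1.0472

φ1=0.0° → target in arm frame (0.0903, 0.2053)
  A cos θ + B sin θ = C:  0.0297·cos θ + -0.4048·sin θ = 0.0297
  θ1 = atan2(B,A) + arccos(C/0.4059) = -0.0001
rotate P by −φ2: (0.1326, -0.1809, -0.4048)
  e−x'=-0.0126;  (l²−L²−(e−x')²−y'²−z²)/2L = 0.0580
  √(A²+B²)=0.4050;  θ2 = -1.6020+1.4272 ≈ -0.1749
φ3=240.0° → target in arm frame (-0.2229, -0.0244)
  A=0.3429, B=-0.4048, C=(l²−L²−A²−y'²−z²)/(2L)=-0.1791
  θ3 = atan2(B,A) + arccos(C/0.5305) = 1.0472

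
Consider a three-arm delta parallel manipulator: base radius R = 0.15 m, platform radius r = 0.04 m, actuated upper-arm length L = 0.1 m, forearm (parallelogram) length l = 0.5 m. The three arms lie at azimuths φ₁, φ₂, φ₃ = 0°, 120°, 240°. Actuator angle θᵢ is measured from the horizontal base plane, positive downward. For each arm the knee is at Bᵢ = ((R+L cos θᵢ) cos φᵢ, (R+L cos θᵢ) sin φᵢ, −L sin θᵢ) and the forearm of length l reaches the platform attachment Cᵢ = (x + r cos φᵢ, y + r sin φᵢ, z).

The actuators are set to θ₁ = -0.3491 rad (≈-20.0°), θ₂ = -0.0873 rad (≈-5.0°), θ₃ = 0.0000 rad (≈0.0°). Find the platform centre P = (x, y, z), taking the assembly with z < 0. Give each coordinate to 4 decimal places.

(0.0402, 0.0104, -0.4381)

arm 1 at φ=0.0°: ρ1 = 0.2040;  O1 = (0.2040, 0.0000, 0.0342)
O2 = (0.2096·cos120.0°, 0.2096·sin120.0°, 0.0087) = (-0.1048, 0.1815, 0.0087)
O3 = (0.2100·cos240.0°, 0.2100·sin240.0°, 0.0000) = (-0.1050, -0.1819, 0.0000)
subtract pairs → two planes through P
linear system: -0.6176x+0.3631y = 0.0012−-0.0510z; -0.6179x+-0.3637y = 0.0013−-0.0684z
det = 0.4490;  x = -0.0021+-0.0966z,  y = -0.0001+-0.0239z
quadratic in z: (1.0099)z²+(-0.0286)z+(-0.2064)=0, √Δ=0.9135 → z ∈ {-0.4381, 0.4664}; z = -0.4381 (taking z<0)
x = 0.0402, y = 0.0104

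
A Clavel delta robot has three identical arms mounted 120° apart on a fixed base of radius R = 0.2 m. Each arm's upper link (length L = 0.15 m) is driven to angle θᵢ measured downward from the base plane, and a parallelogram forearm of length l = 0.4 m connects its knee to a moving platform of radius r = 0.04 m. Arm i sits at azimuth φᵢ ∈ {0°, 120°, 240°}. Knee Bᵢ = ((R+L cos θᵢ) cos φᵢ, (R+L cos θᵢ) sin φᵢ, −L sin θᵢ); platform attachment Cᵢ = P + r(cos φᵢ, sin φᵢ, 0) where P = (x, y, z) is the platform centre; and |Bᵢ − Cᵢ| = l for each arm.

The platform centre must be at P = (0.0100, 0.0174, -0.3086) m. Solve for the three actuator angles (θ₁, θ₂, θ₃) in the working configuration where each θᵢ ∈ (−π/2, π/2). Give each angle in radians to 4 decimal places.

θ₁ = 0.2622, θ₂ = 0.2618, θ₃ = 0.4363

φ1=0.0° → target in arm frame (0.0100, 0.0174)
  A=0.1500, B=-0.3086, C=(l²−L²−A²−y'²−z²)/(2L)=0.0649
  γ=atan2(-0.3086,0.1500)=-1.1184;  ψ=arccos(0.1891)=1.3806;  θ1=γ+ψ≈0.2622
rotate P by −φ2: (0.0101, -0.0174, -0.3086)
  A=0.1499, B=-0.3086, C=(l²−L²−A²−y'²−z²)/(2L)=0.0650
  γ=atan2(-0.3086,0.1499)=-1.1185;  ψ=arccos(0.1893)=1.3803;  θ2=γ+ψ≈0.2618
rotate P by −φ3: (-0.0201, 0.0000, -0.3086)
  e−x'=0.1801;  (l²−L²−(e−x')²−y'²−z²)/2L = 0.0328
  √(A²+B²)=0.3573;  θ3 = -1.0426+1.4789 ≈ 0.4363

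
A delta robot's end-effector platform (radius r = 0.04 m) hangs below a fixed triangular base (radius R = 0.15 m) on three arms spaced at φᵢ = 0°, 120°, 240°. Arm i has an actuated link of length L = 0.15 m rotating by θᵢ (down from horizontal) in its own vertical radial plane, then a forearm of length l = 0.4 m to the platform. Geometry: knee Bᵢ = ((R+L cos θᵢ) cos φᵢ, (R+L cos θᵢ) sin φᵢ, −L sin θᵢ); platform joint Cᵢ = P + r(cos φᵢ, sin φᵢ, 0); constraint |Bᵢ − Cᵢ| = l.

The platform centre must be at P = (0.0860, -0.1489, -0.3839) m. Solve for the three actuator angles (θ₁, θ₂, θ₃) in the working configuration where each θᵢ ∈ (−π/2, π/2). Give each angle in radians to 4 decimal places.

φ1=0.0° → target in arm frame (0.0860, -0.1489)
  e−x'=0.0240;  (l²−L²−(e−x')²−y'²−z²)/2L = -0.1088
  γ=atan2(-0.3839,0.0240)=-1.5084;  ψ=arccos(-0.2827)=1.8574;  θ1=γ+ψ≈0.3491
arm 2 (φ=120.0°): x'=-0.1720, y'=0.0000
  e−x'=0.2820;  (l²−L²−(e−x')²−y'²−z²)/2L = -0.2979
  θ2 = atan2(B,A) + arccos(C/0.4763) = 1.3092
rotate P by −φ3: (0.0860, 0.1489, -0.3839)
  A cos θ + B sin θ = C:  0.0240·cos θ + -0.3839·sin θ = -0.1088
  √(A²+B²)=0.3847;  θ3 = -1.5082+1.8575 ≈ 0.3493

θ₁ = 0.3491, θ₂ = 1.3092, θ₃ = 0.3493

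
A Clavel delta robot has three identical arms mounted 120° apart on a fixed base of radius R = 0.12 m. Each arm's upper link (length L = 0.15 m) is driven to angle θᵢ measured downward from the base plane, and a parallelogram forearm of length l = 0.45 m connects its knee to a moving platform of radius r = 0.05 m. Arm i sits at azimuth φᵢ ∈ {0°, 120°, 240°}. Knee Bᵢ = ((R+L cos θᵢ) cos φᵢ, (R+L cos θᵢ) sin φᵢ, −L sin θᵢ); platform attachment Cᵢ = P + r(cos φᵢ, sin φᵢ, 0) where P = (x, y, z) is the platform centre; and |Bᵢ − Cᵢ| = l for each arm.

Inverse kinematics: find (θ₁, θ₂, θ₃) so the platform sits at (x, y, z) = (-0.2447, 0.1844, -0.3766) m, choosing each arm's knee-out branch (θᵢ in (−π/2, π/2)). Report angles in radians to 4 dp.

θ₁ = 1.3962, θ₂ = -0.3492, θ₃ = 0.8726

φ1=0.0° → target in arm frame (-0.2447, 0.1844)
  e−x'=0.3147;  (l²−L²−(e−x')²−y'²−z²)/2L = -0.3162
  θ1 = atan2(B,A) + arccos(C/0.4908) = 1.3962
φ2=120.0° → target in arm frame (0.2820, 0.1197)
  A cos θ + B sin θ = C:  -0.2120·cos θ + -0.3766·sin θ = -0.0704
  θ2 = atan2(B,A) + arccos(C/0.4322) = -0.3492
arm 3 (φ=240.0°): x'=-0.0373, y'=-0.3041
  A=0.1073, B=-0.3766, C=(l²−L²−A²−y'²−z²)/(2L)=-0.2195
  γ=atan2(-0.3766,0.1073)=-1.2931;  ψ=arccos(-0.5604)=2.1657;  θ3=γ+ψ≈0.8726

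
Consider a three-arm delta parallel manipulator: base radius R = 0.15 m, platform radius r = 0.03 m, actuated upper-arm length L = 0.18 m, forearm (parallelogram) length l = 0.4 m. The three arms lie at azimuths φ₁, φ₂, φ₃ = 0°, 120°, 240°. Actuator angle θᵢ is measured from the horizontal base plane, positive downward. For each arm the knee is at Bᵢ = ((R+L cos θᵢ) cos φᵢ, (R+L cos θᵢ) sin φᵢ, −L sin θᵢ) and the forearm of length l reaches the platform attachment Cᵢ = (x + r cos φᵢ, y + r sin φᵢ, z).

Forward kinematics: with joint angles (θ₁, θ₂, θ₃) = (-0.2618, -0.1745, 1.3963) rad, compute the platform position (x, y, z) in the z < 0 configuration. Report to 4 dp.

(0.1272, 0.2052, -0.2536)

φ1=0.0°: virtual centre (0.2939, 0.0000, 0.0466), radius l
φ2=120.0°: virtual centre (-0.1486, 0.2574, 0.0313), radius l
φ3=240.0°: virtual centre (-0.0756, -0.1310, -0.1773), radius l
eliminate P² terms by subtracting sphere 1 from 2 and 3
plane₁₂: -0.8850x+0.5149y+-0.0307z = 0.0008
det = 0.6123;  x = 0.0284+-0.3896z,  y = 0.0505+-0.6100z
into |P−O₁|² = l²: 1.5239z² + 0.0521z + -0.0848 = 0;  Δ = 0.5198;  z = -0.2536 or 0.2195 → z<0 root = -0.2536
x = 0.1272, y = 0.2052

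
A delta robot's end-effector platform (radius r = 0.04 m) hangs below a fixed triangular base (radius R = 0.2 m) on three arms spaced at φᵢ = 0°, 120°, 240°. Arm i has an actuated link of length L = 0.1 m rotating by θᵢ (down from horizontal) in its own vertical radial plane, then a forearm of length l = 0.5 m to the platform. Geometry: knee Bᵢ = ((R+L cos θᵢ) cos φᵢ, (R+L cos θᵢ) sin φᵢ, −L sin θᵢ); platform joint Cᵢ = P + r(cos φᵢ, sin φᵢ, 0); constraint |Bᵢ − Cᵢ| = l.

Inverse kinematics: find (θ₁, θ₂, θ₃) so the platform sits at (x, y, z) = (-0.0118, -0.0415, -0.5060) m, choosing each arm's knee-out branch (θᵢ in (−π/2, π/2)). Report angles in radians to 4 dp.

rotate P by −φ1: (-0.0118, -0.0415, -0.5060)
  A cos θ + B sin θ = C:  0.1718·cos θ + -0.5060·sin θ = -0.2364
  √(A²+B²)=0.5344;  θ1 = -1.2435+2.0290 ≈ 0.7855
φ2=120.0° → target in arm frame (-0.0300, 0.0310)
  A=0.1900, B=-0.5060, C=(l²−L²−A²−y'²−z²)/(2L)=-0.2656
  θ2 = atan2(B,A) + arccos(C/0.5405) = 0.8729
arm 3 (φ=240.0°): x'=0.0418, y'=0.0105
  A cos θ + B sin θ = C:  0.1182·cos θ + -0.5060·sin θ = -0.1505
  θ3 = atan2(B,A) + arccos(C/0.5196) = 0.5233

θ₁ = 0.7855, θ₂ = 0.8729, θ₃ = 0.5233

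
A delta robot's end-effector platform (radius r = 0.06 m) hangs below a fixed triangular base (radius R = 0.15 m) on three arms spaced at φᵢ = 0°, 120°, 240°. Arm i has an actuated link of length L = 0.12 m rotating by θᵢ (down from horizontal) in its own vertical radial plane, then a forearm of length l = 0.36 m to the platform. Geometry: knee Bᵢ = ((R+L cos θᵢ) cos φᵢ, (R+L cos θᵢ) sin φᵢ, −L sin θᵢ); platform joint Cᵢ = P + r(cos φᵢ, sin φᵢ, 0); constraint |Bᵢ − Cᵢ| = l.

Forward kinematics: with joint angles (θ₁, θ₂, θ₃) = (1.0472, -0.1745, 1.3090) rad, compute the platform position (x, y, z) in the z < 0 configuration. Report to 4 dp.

arm 1 at φ=0.0°: e+L cos θ1 = 0.1500;  centre 1 = (0.1500, 0.0000, -0.1039)
φ2=120.0°: virtual centre (-0.1041, 0.1803, 0.0208), radius l
φ3=240.0°: virtual centre (-0.0605, -0.1048, -0.1159), radius l
|centre ₂|²−|centre ₁|² = 0.0105;  |centre ₃|²−|centre ₁|² = -0.0052
plane₁₂: -0.5082x+0.3606y+0.2495z = 0.0105
det = 0.2584;  x = -0.0012+0.1690z,  y = 0.0273+-0.4538z
quadratic in z: (1.2345)z²+(0.1319)z+(-0.0952)=0, √Δ=0.6982 → z ∈ {-0.3362, 0.2293}; z = -0.3362 (taking z<0)
x = -0.0581, y = 0.1799

(-0.0581, 0.1799, -0.3362)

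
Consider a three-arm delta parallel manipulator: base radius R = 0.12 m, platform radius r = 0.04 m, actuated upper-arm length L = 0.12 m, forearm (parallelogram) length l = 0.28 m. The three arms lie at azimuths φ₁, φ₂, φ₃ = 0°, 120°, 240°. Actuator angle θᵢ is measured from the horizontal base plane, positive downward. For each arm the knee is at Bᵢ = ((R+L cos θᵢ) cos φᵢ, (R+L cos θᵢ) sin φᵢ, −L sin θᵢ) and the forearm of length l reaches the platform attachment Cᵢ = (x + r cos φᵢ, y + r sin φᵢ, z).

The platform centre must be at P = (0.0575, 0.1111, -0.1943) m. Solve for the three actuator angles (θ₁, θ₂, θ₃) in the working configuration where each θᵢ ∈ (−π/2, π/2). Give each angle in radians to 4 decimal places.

φ1=0.0° → target in arm frame (0.0575, 0.1111)
  A cos θ + B sin θ = C:  0.0225·cos θ + -0.1943·sin θ = 0.0558
  √(A²+B²)=0.1956;  θ1 = -1.4555+1.2814 ≈ -0.1741
rotate P by −φ2: (0.0675, -0.1053, -0.1943)
  e−x'=0.0125;  (l²−L²−(e−x')²−y'²−z²)/2L = 0.0625
  √(A²+B²)=0.1947;  θ2 = -1.5064+1.2442 ≈ -0.2622
arm 3 (φ=240.0°): x'=-0.1250, y'=-0.0058
  A=0.2050, B=-0.1943, C=(l²−L²−A²−y'²−z²)/(2L)=-0.0658
  θ3 = atan2(B,A) + arccos(C/0.2824) = 1.0473

θ₁ = -0.1741, θ₂ = -0.2622, θ₃ = 1.0473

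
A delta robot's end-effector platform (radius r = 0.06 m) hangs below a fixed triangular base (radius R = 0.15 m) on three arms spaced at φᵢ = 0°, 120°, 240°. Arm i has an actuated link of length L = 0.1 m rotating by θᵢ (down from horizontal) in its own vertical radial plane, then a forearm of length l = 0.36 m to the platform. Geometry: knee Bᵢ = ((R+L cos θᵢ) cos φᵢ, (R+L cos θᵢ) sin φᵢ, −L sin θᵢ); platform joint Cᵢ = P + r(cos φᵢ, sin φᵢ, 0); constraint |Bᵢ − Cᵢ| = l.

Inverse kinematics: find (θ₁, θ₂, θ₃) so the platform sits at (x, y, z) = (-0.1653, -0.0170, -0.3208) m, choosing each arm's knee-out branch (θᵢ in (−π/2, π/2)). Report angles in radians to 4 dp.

φ1=0.0° → target in arm frame (-0.1653, -0.0170)
  A=0.2553, B=-0.3208, C=(l²−L²−A²−y'²−z²)/(2L)=-0.2439
  γ=atan2(-0.3208,0.2553)=-0.8986;  ψ=arccos(-0.5949)=2.2079;  θ1=γ+ψ≈1.3093
arm 2 (φ=120.0°): x'=0.0679, y'=0.1517
  A=0.0221, B=-0.3208, C=(l²−L²−A²−y'²−z²)/(2L)=-0.0340
  γ=atan2(-0.3208,0.0221)=-1.5021;  ψ=arccos(-0.1057)=1.6767;  θ2=γ+ψ≈0.1746
arm 3 (φ=240.0°): x'=0.0974, y'=-0.1347
  A cos θ + B sin θ = C:  -0.0074·cos θ + -0.3208·sin θ = -0.0075
  √(A²+B²)=0.3209;  θ3 = -1.5938+1.5942 ≈ 0.0004

θ₁ = 1.3093, θ₂ = 0.1746, θ₃ = 0.0004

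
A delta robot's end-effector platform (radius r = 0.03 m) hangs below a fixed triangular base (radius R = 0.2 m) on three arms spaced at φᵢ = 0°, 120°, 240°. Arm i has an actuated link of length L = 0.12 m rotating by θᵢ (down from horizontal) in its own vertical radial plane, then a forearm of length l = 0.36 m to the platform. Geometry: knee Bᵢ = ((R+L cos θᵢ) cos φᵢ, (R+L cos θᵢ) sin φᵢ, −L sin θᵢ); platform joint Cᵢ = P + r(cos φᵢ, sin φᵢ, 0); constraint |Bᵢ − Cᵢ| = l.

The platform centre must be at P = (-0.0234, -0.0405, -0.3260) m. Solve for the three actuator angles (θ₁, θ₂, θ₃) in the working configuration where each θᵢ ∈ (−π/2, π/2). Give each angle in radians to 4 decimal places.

θ₁ = 0.8729, θ₂ = 0.8727, θ₃ = 0.4363

arm 1 (φ=0.0°): x'=-0.0234, y'=-0.0405
  e−x'=0.1934;  (l²−L²−(e−x')²−y'²−z²)/2L = -0.1255
  θ1 = atan2(B,A) + arccos(C/0.3791) = 0.8729
rotate P by −φ2: (-0.0234, 0.0405, -0.3260)
  A=0.1934, B=-0.3260, C=(l²−L²−A²−y'²−z²)/(2L)=-0.1255
  θ2 = atan2(B,A) + arccos(C/0.3790) = 0.8727
arm 3 (φ=240.0°): x'=0.0468, y'=0.0000
  A cos θ + B sin θ = C:  0.1232·cos θ + -0.3260·sin θ = -0.0261
  √(A²+B²)=0.3485;  θ3 = -1.2094+1.6457 ≈ 0.4363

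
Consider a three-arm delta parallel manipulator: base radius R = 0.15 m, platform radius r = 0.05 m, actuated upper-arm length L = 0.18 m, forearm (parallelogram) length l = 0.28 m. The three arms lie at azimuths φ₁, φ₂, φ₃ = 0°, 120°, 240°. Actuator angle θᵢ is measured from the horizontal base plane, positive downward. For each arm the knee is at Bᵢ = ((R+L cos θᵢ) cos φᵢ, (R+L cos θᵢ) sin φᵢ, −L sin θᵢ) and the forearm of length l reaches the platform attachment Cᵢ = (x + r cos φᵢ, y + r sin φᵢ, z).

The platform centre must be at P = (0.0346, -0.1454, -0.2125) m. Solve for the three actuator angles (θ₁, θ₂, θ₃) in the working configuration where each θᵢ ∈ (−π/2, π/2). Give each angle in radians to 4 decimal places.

θ₁ = 0.6106, θ₂ = 1.3963, θ₃ = 0.0874

arm 1 (φ=0.0°): x'=0.0346, y'=-0.1454
  e−x'=0.0654;  (l²−L²−(e−x')²−y'²−z²)/2L = -0.0683
  γ=atan2(-0.2125,0.0654)=-1.2722;  ψ=arccos(-0.3070)=1.8829;  θ1=γ+ψ≈0.6106
arm 2 (φ=120.0°): x'=-0.1432, y'=0.0427
  A=0.2432, B=-0.2125, C=(l²−L²−A²−y'²−z²)/(2L)=-0.1671
  θ2 = atan2(B,A) + arccos(C/0.3230) = 1.3963
φ3=240.0° → target in arm frame (0.1086, 0.1027)
  A cos θ + B sin θ = C:  -0.0086·cos θ + -0.2125·sin θ = -0.0271
  θ3 = atan2(B,A) + arccos(C/0.2127) = 0.0874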